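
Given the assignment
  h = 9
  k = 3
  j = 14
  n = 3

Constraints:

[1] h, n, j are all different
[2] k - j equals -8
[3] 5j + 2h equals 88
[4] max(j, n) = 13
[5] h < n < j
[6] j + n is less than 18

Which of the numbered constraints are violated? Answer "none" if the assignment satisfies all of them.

No — constraints 2, 4, and 5 are not satisfied.

[1] values 9, 3, 14 are pairwise distinct  ✓
[2] k - j = 3 - 14 = -11, not -8  ✗
[3] 5j + 2h = 5(14) + 2(9) = 88  ✓
[4] max(14, 3) = 14, not 13  ✗
[5] values 9, 3, 14; h = 9 is not < n = 3  ✗
[6] j + n = 14 + 3 = 17; 17 < 18  ✓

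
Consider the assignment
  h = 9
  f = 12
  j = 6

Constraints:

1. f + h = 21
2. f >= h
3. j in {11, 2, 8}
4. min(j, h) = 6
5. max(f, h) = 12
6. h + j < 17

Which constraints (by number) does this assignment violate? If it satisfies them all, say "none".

1. f + h = 12 + 9 = 21 — holds.
2. f = 12, h = 9; 12 ≥ 9 — holds.
3. j = 6 is not in {11, 2, 8} — does not hold.
4. min(6, 9) = 6 — holds.
5. max(12, 9) = 12 — holds.
6. h + j = 9 + 6 = 15; 15 < 17 — holds.

No — constraint 3 is not satisfied.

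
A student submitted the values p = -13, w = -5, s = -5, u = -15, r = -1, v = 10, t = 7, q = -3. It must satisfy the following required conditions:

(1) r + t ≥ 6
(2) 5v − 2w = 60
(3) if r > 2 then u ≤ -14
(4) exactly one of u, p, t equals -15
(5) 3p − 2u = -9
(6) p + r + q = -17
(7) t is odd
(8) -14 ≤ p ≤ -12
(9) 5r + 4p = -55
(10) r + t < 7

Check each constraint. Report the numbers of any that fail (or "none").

(1) r + t = -1 + 7 = 6; 6 ≥ 6 — OK.
(2) 5v − 2w = 5(10) − 2(-5) = 60 — OK.
(3) r = -1, not > 2; antecedent false, conditional vacuously true — OK.
(4) u=-15, p=-13, t=7; 1 of them equals -15 — OK.
(5) 3p − 2u = 3(-13) − 2(-15) = -9 — OK.
(6) p + r + q = -13 + (-1) + (-3) = -17 — OK.
(7) t = 7 is odd — OK.
(8) p = -13 lies in [-14, -12] — OK.
(9) 5r + 4p = 5(-1) + 4(-13) = -57, not -55 — violated.
(10) r + t = -1 + 7 = 6; 6 < 7 — OK.

Violated: 9.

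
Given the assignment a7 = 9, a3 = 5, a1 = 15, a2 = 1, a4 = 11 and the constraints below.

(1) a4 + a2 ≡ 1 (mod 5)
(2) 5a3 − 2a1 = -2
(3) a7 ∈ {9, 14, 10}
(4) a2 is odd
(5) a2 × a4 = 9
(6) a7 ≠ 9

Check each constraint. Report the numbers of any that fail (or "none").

(1) a4 + a2 = 12; 12 mod 5 = 2, not 1  no
(2) 5a3 − 2a1 = 5(5) − 2(15) = -5, not -2  no
(3) a7 = 9 is in {9, 14, 10}  yes
(4) a2 = 1 is odd  yes
(5) a2 × a4 = 1 × 11 = 11, not 9  no
(6) a7 = 9, but 9 is required to differ  no

Constraints 1, 2, 5, and 6 are violated.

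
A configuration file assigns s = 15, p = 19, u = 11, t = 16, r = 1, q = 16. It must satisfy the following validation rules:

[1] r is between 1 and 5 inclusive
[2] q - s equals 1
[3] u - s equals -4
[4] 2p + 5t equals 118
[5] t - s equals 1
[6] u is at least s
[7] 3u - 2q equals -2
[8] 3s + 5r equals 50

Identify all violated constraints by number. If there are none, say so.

Violated: 6 and 7.

[1] r = 1 lies in [1, 5] — holds.
[2] q - s = 16 - 15 = 1 — holds.
[3] u - s = 11 - 15 = -4 — holds.
[4] 2p + 5t = 2(19) + 5(16) = 118 — holds.
[5] t - s = 16 - 15 = 1 — holds.
[6] u = 11, s = 15; 11 < 15 (want ≥) — does not hold.
[7] 3u - 2q = 3(11) - 2(16) = 1, not -2 — does not hold.
[8] 3s + 5r = 3(15) + 5(1) = 50 — holds.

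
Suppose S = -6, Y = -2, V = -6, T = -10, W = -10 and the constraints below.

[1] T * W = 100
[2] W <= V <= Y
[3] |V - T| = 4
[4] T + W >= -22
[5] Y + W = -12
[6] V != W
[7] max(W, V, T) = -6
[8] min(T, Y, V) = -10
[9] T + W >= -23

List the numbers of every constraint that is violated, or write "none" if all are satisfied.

[1] T * W = -10 * (-10) = 100  yes
[2] values -10 <= -6 <= -2  yes
[3] |-6 - (-10)| = 4  yes
[4] T + W = -10 + (-10) = -20; -20 ≥ -22  yes
[5] Y + W = -2 + (-10) = -12  yes
[6] V = -6, W = -10; distinct  yes
[7] max(-10, -6, -10) = -6  yes
[8] min(-10, -2, -6) = -10  yes
[9] T + W = -10 + (-10) = -20; -20 ≥ -23  yes

None — every constraint holds.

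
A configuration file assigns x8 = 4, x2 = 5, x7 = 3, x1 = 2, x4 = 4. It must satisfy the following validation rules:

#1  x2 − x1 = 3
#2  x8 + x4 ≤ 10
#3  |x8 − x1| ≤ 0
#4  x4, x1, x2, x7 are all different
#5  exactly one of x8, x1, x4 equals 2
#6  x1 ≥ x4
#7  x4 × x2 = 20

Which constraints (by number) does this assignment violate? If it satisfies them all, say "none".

Constraints 3 and 6 do not hold.

#1 x2 − x1 = 5 − 2 = 3  ✓
#2 x8 + x4 = 4 + 4 = 8; 8 ≤ 10  ✓
#3 |4 − 2| = 2; 2 > 0, exceeds bound 0  ✗
#4 values 4, 2, 5, 3 are pairwise distinct  ✓
#5 x8=4, x1=2, x4=4; 1 of them equals 2  ✓
#6 x1 = 2, x4 = 4; 2 < 4 (want ≥)  ✗
#7 x4 × x2 = 4 × 5 = 20  ✓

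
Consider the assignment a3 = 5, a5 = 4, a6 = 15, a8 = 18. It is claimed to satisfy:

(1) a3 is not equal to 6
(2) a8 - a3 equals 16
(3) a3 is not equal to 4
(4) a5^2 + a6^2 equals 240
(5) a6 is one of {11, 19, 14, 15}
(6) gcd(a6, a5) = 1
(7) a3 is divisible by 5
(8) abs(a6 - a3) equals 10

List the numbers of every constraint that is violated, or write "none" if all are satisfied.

No — constraints 2 and 4 are not satisfied.

(1) a3 = 5, and 5 ≠ 6 — OK.
(2) a8 - a3 = 18 - 5 = 13, not 16 — violated.
(3) a3 = 5, and 5 ≠ 4 — OK.
(4) a5^2 + a6^2 = 4^2 + 15^2 = 16 + 225 = 241, not 240 — violated.
(5) a6 = 15 is in {11, 19, 14, 15} — OK.
(6) gcd(15, 4) = 1 — OK.
(7) 5 / 5 = 1, so 5 divides 5 — OK.
(8) abs(15 - 5) = 10 — OK.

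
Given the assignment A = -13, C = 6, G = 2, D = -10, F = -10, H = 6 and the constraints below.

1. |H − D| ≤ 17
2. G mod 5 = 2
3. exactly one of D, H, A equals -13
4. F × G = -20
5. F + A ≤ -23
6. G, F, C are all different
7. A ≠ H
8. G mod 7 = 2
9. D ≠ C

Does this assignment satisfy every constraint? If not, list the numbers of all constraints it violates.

Yes — all constraints hold.

1. |6 − (-10)| = 16; 16 ≤ 17  true
2. 2 mod 5 = 2  true
3. D=-10, H=6, A=-13; 1 of them equals -13  true
4. F × G = -10 × 2 = -20  true
5. F + A = -10 + (-13) = -23; -23 ≤ -23  true
6. values 2, -10, 6 are pairwise distinct  true
7. A = -13, H = 6; distinct  true
8. 2 mod 7 = 2  true
9. D = -10, C = 6; distinct  true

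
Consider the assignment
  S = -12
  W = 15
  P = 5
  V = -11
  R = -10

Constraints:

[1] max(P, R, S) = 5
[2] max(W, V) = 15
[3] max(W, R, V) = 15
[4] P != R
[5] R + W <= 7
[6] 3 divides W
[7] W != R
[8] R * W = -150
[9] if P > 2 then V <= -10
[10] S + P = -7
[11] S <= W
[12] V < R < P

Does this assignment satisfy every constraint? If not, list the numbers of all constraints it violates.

[1] max(5, -10, -12) = 5 — satisfied.
[2] max(15, -11) = 15 — satisfied.
[3] max(15, -10, -11) = 15 — satisfied.
[4] P = 5, R = -10; distinct — satisfied.
[5] R + W = -10 + 15 = 5; 5 ≤ 7 — satisfied.
[6] 15 / 3 = 5, so 3 divides 15 — satisfied.
[7] W = 15, R = -10; distinct — satisfied.
[8] R * W = -10 * 15 = -150 — satisfied.
[9] P = 5 > 2, so we need V ≤ -10; V = -11 ≤ -10 — satisfied.
[10] S + P = -12 + 5 = -7 — satisfied.
[11] S = -12, W = 15; -12 ≤ 15 — satisfied.
[12] values -11 < -10 < 5 — satisfied.

All constraints are satisfied.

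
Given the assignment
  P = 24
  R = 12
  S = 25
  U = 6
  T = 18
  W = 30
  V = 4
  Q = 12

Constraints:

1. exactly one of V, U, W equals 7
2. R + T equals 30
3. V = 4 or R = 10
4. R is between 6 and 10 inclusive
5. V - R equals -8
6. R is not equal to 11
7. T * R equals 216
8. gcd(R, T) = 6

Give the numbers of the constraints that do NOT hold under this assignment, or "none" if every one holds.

No — constraints 1 and 4 are not satisfied.

1. V=4, U=6, W=30; 0 of them equal 7, not exactly one — violated.
2. R + T = 12 + 18 = 30 — satisfied.
3. V = 4 = 4 (first disjunct) — satisfied.
4. R = 12 is outside [6, 10] — violated.
5. V - R = 4 - 12 = -8 — satisfied.
6. R = 12, and 12 ≠ 11 — satisfied.
7. T * R = 18 * 12 = 216 — satisfied.
8. gcd(12, 18) = 6 — satisfied.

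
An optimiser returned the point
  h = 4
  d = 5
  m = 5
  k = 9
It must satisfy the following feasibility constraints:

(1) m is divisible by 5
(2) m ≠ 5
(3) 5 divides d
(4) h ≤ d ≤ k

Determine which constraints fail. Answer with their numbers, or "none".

(1) 5 / 5 = 1, so 5 divides 5 — satisfied.
(2) m = 5, but 5 is required to differ — violated.
(3) 5 / 5 = 1, so 5 divides 5 — satisfied.
(4) values 4 ≤ 5 ≤ 9 — satisfied.

Constraint 2 does not hold.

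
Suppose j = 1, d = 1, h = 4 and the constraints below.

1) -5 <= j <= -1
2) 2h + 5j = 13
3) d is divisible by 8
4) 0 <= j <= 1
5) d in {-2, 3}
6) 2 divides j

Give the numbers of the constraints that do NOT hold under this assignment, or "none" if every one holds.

The assignment fails constraints 1, 3, 5, and 6.

1) j = 1 is outside [-5, -1] — violated.
2) 2h + 5j = 2(4) + 5(1) = 13 — satisfied.
3) 1 = 8*0 + 1, so 8 does not divide 1 — violated.
4) j = 1 lies in [0, 1] — satisfied.
5) d = 1 is not in {-2, 3} — violated.
6) 1 = 2*0 + 1, so 2 does not divide 1 — violated.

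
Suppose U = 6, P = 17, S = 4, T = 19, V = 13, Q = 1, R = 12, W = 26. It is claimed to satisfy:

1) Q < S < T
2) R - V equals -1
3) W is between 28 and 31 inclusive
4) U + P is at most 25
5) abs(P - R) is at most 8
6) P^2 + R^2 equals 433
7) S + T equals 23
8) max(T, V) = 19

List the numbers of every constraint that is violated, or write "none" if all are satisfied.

1) values 1 < 4 < 19 — satisfied.
2) R - V = 12 - 13 = -1 — satisfied.
3) W = 26 is outside [28, 31] — violated.
4) U + P = 6 + 17 = 23; 23 ≤ 25 — satisfied.
5) abs(17 - 12) = 5; 5 ≤ 8 — satisfied.
6) P^2 + R^2 = 17^2 + 12^2 = 289 + 144 = 433 — satisfied.
7) S + T = 4 + 19 = 23 — satisfied.
8) max(19, 13) = 19 — satisfied.

The assignment fails constraint 3.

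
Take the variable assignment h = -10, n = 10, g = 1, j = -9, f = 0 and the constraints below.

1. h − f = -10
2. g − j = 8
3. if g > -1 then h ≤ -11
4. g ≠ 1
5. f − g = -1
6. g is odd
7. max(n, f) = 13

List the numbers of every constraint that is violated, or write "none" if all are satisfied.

The assignment fails constraints 2, 3, 4, and 7.

1. h − f = -10 − 0 = -10  yes
2. g − j = 1 − (-9) = 10, not 8  no
3. g = 1 > -1, so we need h ≤ -11; but h = -10 > -11  no
4. g = 1, but 1 is required to differ  no
5. f − g = 0 − 1 = -1  yes
6. g = 1 is odd  yes
7. max(10, 0) = 10, not 13  no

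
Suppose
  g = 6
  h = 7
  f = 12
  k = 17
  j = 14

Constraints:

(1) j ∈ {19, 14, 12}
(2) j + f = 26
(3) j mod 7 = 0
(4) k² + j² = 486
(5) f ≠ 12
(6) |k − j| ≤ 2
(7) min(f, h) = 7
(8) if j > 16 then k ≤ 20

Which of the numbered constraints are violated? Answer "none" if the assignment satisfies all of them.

(1) j = 14 is in {19, 14, 12} — holds.
(2) j + f = 14 + 12 = 26 — holds.
(3) 14 mod 7 = 0 — holds.
(4) k² + j² = 17² + 14² = 289 + 196 = 485, not 486 — fails.
(5) f = 12, but 12 is required to differ — fails.
(6) |17 − 14| = 3; 3 > 2, exceeds bound 2 — fails.
(7) min(12, 7) = 7 — holds.
(8) j = 14, not > 16; antecedent false, conditional vacuously true — holds.

No — constraints 4, 5, and 6 are not satisfied.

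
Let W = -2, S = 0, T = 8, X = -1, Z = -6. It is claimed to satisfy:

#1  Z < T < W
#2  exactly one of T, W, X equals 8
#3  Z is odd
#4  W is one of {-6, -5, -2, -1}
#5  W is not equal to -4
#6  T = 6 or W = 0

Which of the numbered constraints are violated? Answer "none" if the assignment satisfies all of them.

Constraints 1, 3, and 6 do not hold.

#1 values -6, 8, -2; T = 8 is not < W = -2 — does not hold.
#2 T=8, W=-2, X=-1; 1 of them equals 8 — holds.
#3 Z = -6 is even — does not hold.
#4 W = -2 is in {-6, -5, -2, -1} — holds.
#5 W = -2, and -2 ≠ -4 — holds.
#6 T = 8 ≠ 6 and W = -2 ≠ 0; both disjuncts false — does not hold.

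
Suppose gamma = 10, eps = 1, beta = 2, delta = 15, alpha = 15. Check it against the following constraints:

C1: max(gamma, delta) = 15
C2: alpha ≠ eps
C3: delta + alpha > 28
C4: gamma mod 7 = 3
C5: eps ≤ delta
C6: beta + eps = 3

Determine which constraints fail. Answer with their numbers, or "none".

Yes — all constraints hold.

C1: max(10, 15) = 15  ✓
C2: alpha = 15, eps = 1; distinct  ✓
C3: delta + alpha = 15 + 15 = 30; 30 > 28  ✓
C4: 10 mod 7 = 3  ✓
C5: eps = 1, delta = 15; 1 ≤ 15  ✓
C6: beta + eps = 2 + 1 = 3  ✓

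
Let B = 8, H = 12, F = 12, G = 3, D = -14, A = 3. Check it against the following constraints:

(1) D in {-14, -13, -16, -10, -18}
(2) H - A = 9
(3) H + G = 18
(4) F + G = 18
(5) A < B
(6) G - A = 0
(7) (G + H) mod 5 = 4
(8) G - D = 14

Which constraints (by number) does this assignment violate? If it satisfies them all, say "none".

(1) D = -14 is in {-14, -13, -16, -10, -18}  yes
(2) H - A = 12 - 3 = 9  yes
(3) H + G = 12 + 3 = 15, not 18  no
(4) F + G = 12 + 3 = 15, not 18  no
(5) A = 3, B = 8; 3 < 8  yes
(6) G - A = 3 - 3 = 0  yes
(7) G + H = 15; 15 mod 5 = 0, not 4  no
(8) G - D = 3 - (-14) = 17, not 14  no

No — constraints 3, 4, 7, and 8 are not satisfied.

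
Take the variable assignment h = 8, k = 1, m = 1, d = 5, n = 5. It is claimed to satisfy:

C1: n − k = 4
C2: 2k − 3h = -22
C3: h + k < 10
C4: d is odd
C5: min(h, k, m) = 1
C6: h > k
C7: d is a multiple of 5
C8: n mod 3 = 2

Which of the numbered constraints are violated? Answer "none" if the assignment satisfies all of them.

Yes — all constraints hold.

C1: n − k = 5 − 1 = 4  yes
C2: 2k − 3h = 2(1) − 3(8) = -22  yes
C3: h + k = 8 + 1 = 9; 9 < 10  yes
C4: d = 5 is odd  yes
C5: min(8, 1, 1) = 1  yes
C6: h = 8, k = 1; 8 > 1  yes
C7: 5 / 5 = 1, so 5 divides 5  yes
C8: 5 mod 3 = 2  yes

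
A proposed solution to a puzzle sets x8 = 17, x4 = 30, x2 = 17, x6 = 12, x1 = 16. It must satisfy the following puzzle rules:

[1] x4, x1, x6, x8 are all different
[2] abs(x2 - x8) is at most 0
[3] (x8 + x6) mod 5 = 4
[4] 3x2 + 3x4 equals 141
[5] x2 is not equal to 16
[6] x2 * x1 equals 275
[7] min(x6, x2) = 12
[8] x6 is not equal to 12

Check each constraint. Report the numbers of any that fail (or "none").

Violated: 6 and 8.

[1] values 30, 16, 12, 17 are pairwise distinct — OK.
[2] abs(17 - 17) = 0; 0 ≤ 0 — OK.
[3] x8 + x6 = 29; 29 mod 5 = 4 — OK.
[4] 3x2 + 3x4 = 3(17) + 3(30) = 141 — OK.
[5] x2 = 17, and 17 ≠ 16 — OK.
[6] x2 * x1 = 17 * 16 = 272, not 275 — violated.
[7] min(12, 17) = 12 — OK.
[8] x6 = 12, but 12 is required to differ — violated.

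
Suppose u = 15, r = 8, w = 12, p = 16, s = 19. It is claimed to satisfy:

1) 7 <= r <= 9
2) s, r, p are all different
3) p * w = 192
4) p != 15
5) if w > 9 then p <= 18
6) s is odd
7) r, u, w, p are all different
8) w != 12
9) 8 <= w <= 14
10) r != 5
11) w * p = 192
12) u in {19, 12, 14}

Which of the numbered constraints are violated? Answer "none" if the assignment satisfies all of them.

Violated: 8 and 12.

1) r = 8 lies in [7, 9]  ✔
2) values 19, 8, 16 are pairwise distinct  ✔
3) p * w = 16 * 12 = 192  ✔
4) p = 16, and 16 ≠ 15  ✔
5) w = 12 > 9, so we need p ≤ 18; p = 16 ≤ 18  ✔
6) s = 19 is odd  ✔
7) values 8, 15, 12, 16 are pairwise distinct  ✔
8) w = 12, but 12 is required to differ  ✘
9) w = 12 lies in [8, 14]  ✔
10) r = 8, and 8 ≠ 5  ✔
11) w * p = 12 * 16 = 192  ✔
12) u = 15 is not in {19, 12, 14}  ✘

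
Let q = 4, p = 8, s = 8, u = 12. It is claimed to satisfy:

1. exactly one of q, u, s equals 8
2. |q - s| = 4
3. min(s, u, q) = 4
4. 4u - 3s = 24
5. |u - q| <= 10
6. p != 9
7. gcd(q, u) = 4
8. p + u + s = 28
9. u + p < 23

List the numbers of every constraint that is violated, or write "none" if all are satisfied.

1. q=4, u=12, s=8; 1 of them equals 8 — OK.
2. |4 - 8| = 4 — OK.
3. min(8, 12, 4) = 4 — OK.
4. 4u - 3s = 4(12) - 3(8) = 24 — OK.
5. |12 - 4| = 8; 8 ≤ 10 — OK.
6. p = 8, and 8 ≠ 9 — OK.
7. gcd(4, 12) = 4 — OK.
8. p + u + s = 8 + 12 + 8 = 28 — OK.
9. u + p = 12 + 8 = 20; 20 < 23 — OK.

All constraints are satisfied.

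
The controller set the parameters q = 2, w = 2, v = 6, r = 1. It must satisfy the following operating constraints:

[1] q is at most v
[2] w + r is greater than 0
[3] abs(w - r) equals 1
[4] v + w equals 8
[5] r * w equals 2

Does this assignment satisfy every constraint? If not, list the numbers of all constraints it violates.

[1] q = 2, v = 6; 2 ≤ 6 — holds.
[2] w + r = 2 + 1 = 3; 3 > 0 — holds.
[3] abs(2 - 1) = 1 — holds.
[4] v + w = 6 + 2 = 8 — holds.
[5] r * w = 1 * 2 = 2 — holds.

No violations.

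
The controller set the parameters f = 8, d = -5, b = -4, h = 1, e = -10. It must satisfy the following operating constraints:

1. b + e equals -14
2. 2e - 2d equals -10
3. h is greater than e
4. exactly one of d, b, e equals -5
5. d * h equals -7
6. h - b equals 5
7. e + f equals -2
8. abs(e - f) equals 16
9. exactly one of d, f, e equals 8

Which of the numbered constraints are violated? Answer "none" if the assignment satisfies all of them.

Violated: 5, 8.

1. b + e = -4 + (-10) = -14 — holds.
2. 2e - 2d = 2(-10) - 2(-5) = -10 — holds.
3. h = 1, e = -10; 1 > -10 — holds.
4. d=-5, b=-4, e=-10; 1 of them equals -5 — holds.
5. d * h = -5 * 1 = -5, not -7 — does not hold.
6. h - b = 1 - (-4) = 5 — holds.
7. e + f = -10 + 8 = -2 — holds.
8. abs(-10 - 8) = 18, not 16 — does not hold.
9. d=-5, f=8, e=-10; 1 of them equals 8 — holds.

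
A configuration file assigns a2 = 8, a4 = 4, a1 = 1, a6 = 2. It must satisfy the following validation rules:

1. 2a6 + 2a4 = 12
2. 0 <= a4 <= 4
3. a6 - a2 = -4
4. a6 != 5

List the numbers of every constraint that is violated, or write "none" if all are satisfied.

1. 2a6 + 2a4 = 2(2) + 2(4) = 12  holds
2. a4 = 4 lies in [0, 4]  holds
3. a6 - a2 = 2 - 8 = -6, not -4  fails
4. a6 = 2, and 2 ≠ 5  holds

No — constraint 3 is not satisfied.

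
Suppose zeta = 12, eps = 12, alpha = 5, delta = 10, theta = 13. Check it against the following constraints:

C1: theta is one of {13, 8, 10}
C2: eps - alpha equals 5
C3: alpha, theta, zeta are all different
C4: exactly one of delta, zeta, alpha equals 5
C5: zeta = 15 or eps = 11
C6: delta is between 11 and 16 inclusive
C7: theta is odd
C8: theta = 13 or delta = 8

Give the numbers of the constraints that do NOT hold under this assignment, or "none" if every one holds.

C1: theta = 13 is in {13, 8, 10} — holds.
C2: eps - alpha = 12 - 5 = 7, not 5 — does not hold.
C3: values 5, 13, 12 are pairwise distinct — holds.
C4: delta=10, zeta=12, alpha=5; 1 of them equals 5 — holds.
C5: zeta = 12 ≠ 15 and eps = 12 ≠ 11; both disjuncts false — does not hold.
C6: delta = 10 is outside [11, 16] — does not hold.
C7: theta = 13 is odd — holds.
C8: theta = 13 = 13 (first disjunct) — holds.

Violated: 2, 5, and 6.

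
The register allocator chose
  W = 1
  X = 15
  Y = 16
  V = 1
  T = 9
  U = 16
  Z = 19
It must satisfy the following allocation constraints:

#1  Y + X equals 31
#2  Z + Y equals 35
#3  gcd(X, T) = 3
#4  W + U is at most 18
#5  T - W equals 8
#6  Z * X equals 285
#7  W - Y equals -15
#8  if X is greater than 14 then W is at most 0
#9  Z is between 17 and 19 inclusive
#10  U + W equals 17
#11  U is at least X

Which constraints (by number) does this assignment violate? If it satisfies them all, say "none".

Violated: 8.

#1 Y + X = 16 + 15 = 31  holds
#2 Z + Y = 19 + 16 = 35  holds
#3 gcd(15, 9) = 3  holds
#4 W + U = 1 + 16 = 17; 17 ≤ 18  holds
#5 T - W = 9 - 1 = 8  holds
#6 Z * X = 19 * 15 = 285  holds
#7 W - Y = 1 - 16 = -15  holds
#8 X = 15 > 14, so we need W ≤ 0; but W = 1 > 0  fails
#9 Z = 19 lies in [17, 19]  holds
#10 U + W = 16 + 1 = 17  holds
#11 U = 16, X = 15; 16 ≥ 15  holds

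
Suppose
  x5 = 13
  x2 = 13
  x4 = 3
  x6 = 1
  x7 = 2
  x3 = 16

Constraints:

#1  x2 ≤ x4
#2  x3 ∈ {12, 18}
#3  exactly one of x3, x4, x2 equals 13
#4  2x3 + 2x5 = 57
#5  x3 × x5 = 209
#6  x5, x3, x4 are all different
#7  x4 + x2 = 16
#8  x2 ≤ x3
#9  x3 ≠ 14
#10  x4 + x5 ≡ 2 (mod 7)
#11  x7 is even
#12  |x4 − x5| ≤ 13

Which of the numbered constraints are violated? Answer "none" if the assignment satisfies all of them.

Constraints 1, 2, 4, and 5 do not hold.

#1 x2 = 13, x4 = 3; 13 > 3 (want ≤) — fails.
#2 x3 = 16 is not in {12, 18} — fails.
#3 x3=16, x4=3, x2=13; 1 of them equals 13 — holds.
#4 2x3 + 2x5 = 2(16) + 2(13) = 58, not 57 — fails.
#5 x3 × x5 = 16 × 13 = 208, not 209 — fails.
#6 values 13, 16, 3 are pairwise distinct — holds.
#7 x4 + x2 = 3 + 13 = 16 — holds.
#8 x2 = 13, x3 = 16; 13 ≤ 16 — holds.
#9 x3 = 16, and 16 ≠ 14 — holds.
#10 x4 + x5 = 16; 16 mod 7 = 2 — holds.
#11 x7 = 2 is even — holds.
#12 |3 − 13| = 10; 10 ≤ 13 — holds.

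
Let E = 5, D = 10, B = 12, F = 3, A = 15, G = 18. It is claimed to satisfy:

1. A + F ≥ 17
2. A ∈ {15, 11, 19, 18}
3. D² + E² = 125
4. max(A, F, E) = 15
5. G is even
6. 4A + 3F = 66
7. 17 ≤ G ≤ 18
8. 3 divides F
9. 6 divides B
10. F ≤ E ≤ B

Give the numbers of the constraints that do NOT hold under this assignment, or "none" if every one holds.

Violated: 6.

1. A + F = 15 + 3 = 18; 18 ≥ 17 — satisfied.
2. A = 15 is in {15, 11, 19, 18} — satisfied.
3. D² + E² = 10² + 5² = 100 + 25 = 125 — satisfied.
4. max(15, 3, 5) = 15 — satisfied.
5. G = 18 is even — satisfied.
6. 4A + 3F = 4(15) + 3(3) = 69, not 66 — violated.
7. G = 18 lies in [17, 18] — satisfied.
8. 3 / 3 = 1, so 3 divides 3 — satisfied.
9. 12 / 6 = 2, so 6 divides 12 — satisfied.
10. values 3 ≤ 5 ≤ 12 — satisfied.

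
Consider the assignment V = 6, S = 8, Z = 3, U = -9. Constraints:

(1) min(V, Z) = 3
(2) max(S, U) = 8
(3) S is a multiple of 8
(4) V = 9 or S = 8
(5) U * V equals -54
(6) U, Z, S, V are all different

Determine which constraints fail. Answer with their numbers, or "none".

All constraints are satisfied.

(1) min(6, 3) = 3 — holds.
(2) max(8, -9) = 8 — holds.
(3) 8 / 8 = 1, so 8 divides 8 — holds.
(4) V = 6 ≠ 9, but S = 8 = 8 (second disjunct) — holds.
(5) U * V = -9 * 6 = -54 — holds.
(6) values -9, 3, 8, 6 are pairwise distinct — holds.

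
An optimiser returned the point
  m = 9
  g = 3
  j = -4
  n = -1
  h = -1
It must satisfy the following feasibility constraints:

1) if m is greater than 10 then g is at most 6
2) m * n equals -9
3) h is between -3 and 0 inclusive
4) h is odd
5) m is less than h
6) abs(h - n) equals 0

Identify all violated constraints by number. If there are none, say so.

Violated: 5.

1) m = 9, not > 10; antecedent false, conditional vacuously true — holds.
2) m * n = 9 * (-1) = -9 — holds.
3) h = -1 lies in [-3, 0] — holds.
4) h = -1 is odd — holds.
5) m = 9, h = -1; 9 ≥ -1 (want <) — does not hold.
6) abs(-1 - (-1)) = 0 — holds.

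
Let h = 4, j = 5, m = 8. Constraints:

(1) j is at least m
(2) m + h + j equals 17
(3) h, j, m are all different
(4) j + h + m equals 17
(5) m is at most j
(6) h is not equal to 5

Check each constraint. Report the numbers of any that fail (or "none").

Violated: 1 and 5.

(1) j = 5, m = 8; 5 < 8 (want ≥) — does not hold.
(2) m + h + j = 8 + 4 + 5 = 17 — holds.
(3) values 4, 5, 8 are pairwise distinct — holds.
(4) j + h + m = 5 + 4 + 8 = 17 — holds.
(5) m = 8, j = 5; 8 > 5 (want ≤) — does not hold.
(6) h = 4, and 4 ≠ 5 — holds.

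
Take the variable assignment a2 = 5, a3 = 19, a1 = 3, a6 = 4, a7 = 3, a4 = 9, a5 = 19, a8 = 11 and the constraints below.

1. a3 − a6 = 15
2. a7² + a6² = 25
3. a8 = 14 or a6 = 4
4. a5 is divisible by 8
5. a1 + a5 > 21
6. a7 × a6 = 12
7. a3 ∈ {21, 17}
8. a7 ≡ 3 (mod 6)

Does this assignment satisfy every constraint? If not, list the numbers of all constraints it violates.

Violated: 4, 7.

1. a3 − a6 = 19 − 4 = 15 — holds.
2. a7² + a6² = 3² + 4² = 9 + 16 = 25 — holds.
3. a8 = 11 ≠ 14, but a6 = 4 = 4 (second disjunct) — holds.
4. 19 = 8×2 + 3, so 8 does not divide 19 — fails.
5. a1 + a5 = 3 + 19 = 22; 22 > 21 — holds.
6. a7 × a6 = 3 × 4 = 12 — holds.
7. a3 = 19 is not in {21, 17} — fails.
8. 3 mod 6 = 3 — holds.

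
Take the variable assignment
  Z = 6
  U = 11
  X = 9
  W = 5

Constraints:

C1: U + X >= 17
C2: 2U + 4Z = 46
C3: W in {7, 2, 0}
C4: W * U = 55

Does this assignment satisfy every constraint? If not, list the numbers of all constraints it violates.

C1: U + X = 11 + 9 = 20; 20 ≥ 17 — OK.
C2: 2U + 4Z = 2(11) + 4(6) = 46 — OK.
C3: W = 5 is not in {7, 2, 0} — violated.
C4: W * U = 5 * 11 = 55 — OK.

Constraint 3 does not hold.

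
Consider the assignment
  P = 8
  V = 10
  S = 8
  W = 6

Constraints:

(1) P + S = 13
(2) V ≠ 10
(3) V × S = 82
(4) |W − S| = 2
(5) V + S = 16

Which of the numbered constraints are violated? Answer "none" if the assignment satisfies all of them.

(1) P + S = 8 + 8 = 16, not 13 — fails.
(2) V = 10, but 10 is required to differ — fails.
(3) V × S = 10 × 8 = 80, not 82 — fails.
(4) |6 − 8| = 2 — holds.
(5) V + S = 10 + 8 = 18, not 16 — fails.

Violated: 1, 2, 3, and 5.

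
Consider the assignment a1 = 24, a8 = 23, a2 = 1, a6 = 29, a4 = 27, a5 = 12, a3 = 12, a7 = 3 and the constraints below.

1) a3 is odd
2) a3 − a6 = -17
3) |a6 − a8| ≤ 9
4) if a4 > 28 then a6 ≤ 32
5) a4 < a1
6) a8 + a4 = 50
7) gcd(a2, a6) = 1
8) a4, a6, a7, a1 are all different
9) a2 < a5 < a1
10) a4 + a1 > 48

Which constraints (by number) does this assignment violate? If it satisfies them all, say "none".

Constraints 1 and 5 do not hold.

1) a3 = 12 is even — violated.
2) a3 − a6 = 12 − 29 = -17 — OK.
3) |29 − 23| = 6; 6 ≤ 9 — OK.
4) a4 = 27, not > 28; antecedent false, conditional vacuously true — OK.
5) a4 = 27, a1 = 24; 27 ≥ 24 (want <) — violated.
6) a8 + a4 = 23 + 27 = 50 — OK.
7) gcd(1, 29) = 1 — OK.
8) values 27, 29, 3, 24 are pairwise distinct — OK.
9) values 1 < 12 < 24 — OK.
10) a4 + a1 = 27 + 24 = 51; 51 > 48 — OK.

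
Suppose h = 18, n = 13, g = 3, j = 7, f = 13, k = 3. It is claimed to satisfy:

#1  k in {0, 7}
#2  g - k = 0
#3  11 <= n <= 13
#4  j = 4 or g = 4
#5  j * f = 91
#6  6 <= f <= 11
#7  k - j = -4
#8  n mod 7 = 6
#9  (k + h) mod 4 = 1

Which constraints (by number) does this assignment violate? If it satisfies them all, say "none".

The assignment fails constraints 1, 4, and 6.

#1 k = 3 is not in {0, 7} — fails.
#2 g - k = 3 - 3 = 0 — holds.
#3 n = 13 lies in [11, 13] — holds.
#4 j = 7 ≠ 4 and g = 3 ≠ 4; both disjuncts false — fails.
#5 j * f = 7 * 13 = 91 — holds.
#6 f = 13 is outside [6, 11] — fails.
#7 k - j = 3 - 7 = -4 — holds.
#8 13 mod 7 = 6 — holds.
#9 k + h = 21; 21 mod 4 = 1 — holds.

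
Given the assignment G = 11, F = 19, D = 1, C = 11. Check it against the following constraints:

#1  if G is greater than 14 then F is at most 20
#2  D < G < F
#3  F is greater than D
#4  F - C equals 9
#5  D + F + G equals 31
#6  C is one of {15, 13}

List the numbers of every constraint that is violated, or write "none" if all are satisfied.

Violated: 4 and 6.

#1 G = 11, not > 14; antecedent false, conditional vacuously true  true
#2 values 1 < 11 < 19  true
#3 F = 19, D = 1; 19 > 1  true
#4 F - C = 19 - 11 = 8, not 9  false
#5 D + F + G = 1 + 19 + 11 = 31  true
#6 C = 11 is not in {15, 13}  false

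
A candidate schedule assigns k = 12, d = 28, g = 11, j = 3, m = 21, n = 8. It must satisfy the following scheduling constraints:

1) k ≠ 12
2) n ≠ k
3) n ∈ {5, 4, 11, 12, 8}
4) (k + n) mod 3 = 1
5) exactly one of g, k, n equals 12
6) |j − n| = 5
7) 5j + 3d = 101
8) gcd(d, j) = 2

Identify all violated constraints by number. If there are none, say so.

1) k = 12, but 12 is required to differ  false
2) n = 8, k = 12; distinct  true
3) n = 8 is in {5, 4, 11, 12, 8}  true
4) k + n = 20; 20 mod 3 = 2, not 1  false
5) g=11, k=12, n=8; 1 of them equals 12  true
6) |3 − 8| = 5  true
7) 5j + 3d = 5(3) + 3(28) = 99, not 101  false
8) gcd(28, 3) = 1, not 2  false

Violated: 1, 4, 7, 8.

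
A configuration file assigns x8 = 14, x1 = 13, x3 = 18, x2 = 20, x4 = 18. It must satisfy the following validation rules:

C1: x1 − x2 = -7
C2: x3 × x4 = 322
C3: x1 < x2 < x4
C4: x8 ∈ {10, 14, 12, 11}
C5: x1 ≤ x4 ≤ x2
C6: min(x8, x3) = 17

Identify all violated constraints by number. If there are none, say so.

Violated: 2, 3, 6.

C1: x1 − x2 = 13 − 20 = -7  true
C2: x3 × x4 = 18 × 18 = 324, not 322  false
C3: values 13, 20, 18; x2 = 20 is not < x4 = 18  false
C4: x8 = 14 is in {10, 14, 12, 11}  true
C5: values 13 ≤ 18 ≤ 20  true
C6: min(14, 18) = 14, not 17  false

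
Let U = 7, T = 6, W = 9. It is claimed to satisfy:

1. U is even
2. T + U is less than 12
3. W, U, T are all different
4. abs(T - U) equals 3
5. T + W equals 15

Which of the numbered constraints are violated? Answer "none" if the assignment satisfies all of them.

1. U = 7 is odd — violated.
2. T + U = 6 + 7 = 13; 13 ≥ 12, bound 12 not met — violated.
3. values 9, 7, 6 are pairwise distinct — OK.
4. abs(6 - 7) = 1, not 3 — violated.
5. T + W = 6 + 9 = 15 — OK.

Constraints 1, 2, and 4 are violated.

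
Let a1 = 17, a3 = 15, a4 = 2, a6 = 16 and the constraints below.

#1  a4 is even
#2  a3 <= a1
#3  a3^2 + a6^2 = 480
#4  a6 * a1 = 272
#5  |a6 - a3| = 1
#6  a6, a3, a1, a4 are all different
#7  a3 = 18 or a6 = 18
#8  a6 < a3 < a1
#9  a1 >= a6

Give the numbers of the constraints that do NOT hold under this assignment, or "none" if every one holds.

#1 a4 = 2 is even — holds.
#2 a3 = 15, a1 = 17; 15 ≤ 17 — holds.
#3 a3^2 + a6^2 = 15^2 + 16^2 = 225 + 256 = 481, not 480 — does not hold.
#4 a6 * a1 = 16 * 17 = 272 — holds.
#5 |16 - 15| = 1 — holds.
#6 values 16, 15, 17, 2 are pairwise distinct — holds.
#7 a3 = 15 ≠ 18 and a6 = 16 ≠ 18; both disjuncts false — does not hold.
#8 values 16, 15, 17; a6 = 16 is not < a3 = 15 — does not hold.
#9 a1 = 17, a6 = 16; 17 ≥ 16 — holds.

Constraints 3, 7, and 8 do not hold.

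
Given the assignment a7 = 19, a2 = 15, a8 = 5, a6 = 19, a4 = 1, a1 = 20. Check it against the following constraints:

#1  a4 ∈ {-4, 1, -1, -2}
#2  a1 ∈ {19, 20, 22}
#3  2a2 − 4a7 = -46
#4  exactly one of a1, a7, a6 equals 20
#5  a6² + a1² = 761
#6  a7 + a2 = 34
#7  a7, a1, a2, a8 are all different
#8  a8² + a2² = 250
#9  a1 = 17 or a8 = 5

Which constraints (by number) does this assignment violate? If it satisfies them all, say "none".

The assignment satisfies every constraint.

#1 a4 = 1 is in {-4, 1, -1, -2} — OK.
#2 a1 = 20 is in {19, 20, 22} — OK.
#3 2a2 − 4a7 = 2(15) − 4(19) = -46 — OK.
#4 a1=20, a7=19, a6=19; 1 of them equals 20 — OK.
#5 a6² + a1² = 19² + 20² = 361 + 400 = 761 — OK.
#6 a7 + a2 = 19 + 15 = 34 — OK.
#7 values 19, 20, 15, 5 are pairwise distinct — OK.
#8 a8² + a2² = 5² + 15² = 25 + 225 = 250 — OK.
#9 a1 = 20 ≠ 17, but a8 = 5 = 5 (second disjunct) — OK.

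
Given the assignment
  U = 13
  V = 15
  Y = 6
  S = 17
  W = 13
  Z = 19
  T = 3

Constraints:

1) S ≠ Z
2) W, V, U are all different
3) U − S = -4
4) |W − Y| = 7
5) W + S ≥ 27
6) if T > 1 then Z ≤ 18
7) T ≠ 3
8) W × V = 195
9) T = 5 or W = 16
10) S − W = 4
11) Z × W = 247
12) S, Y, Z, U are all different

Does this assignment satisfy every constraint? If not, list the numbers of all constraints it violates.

The assignment fails constraints 2, 6, 7, 9.

1) S = 17, Z = 19; distinct — satisfied.
2) W = U = 13, not all different — violated.
3) U − S = 13 − 17 = -4 — satisfied.
4) |13 − 6| = 7 — satisfied.
5) W + S = 13 + 17 = 30; 30 ≥ 27 — satisfied.
6) T = 3 > 1, so we need Z ≤ 18; but Z = 19 > 18 — violated.
7) T = 3, but 3 is required to differ — violated.
8) W × V = 13 × 15 = 195 — satisfied.
9) T = 3 ≠ 5 and W = 13 ≠ 16; both disjuncts false — violated.
10) S − W = 17 − 13 = 4 — satisfied.
11) Z × W = 19 × 13 = 247 — satisfied.
12) values 17, 6, 19, 13 are pairwise distinct — satisfied.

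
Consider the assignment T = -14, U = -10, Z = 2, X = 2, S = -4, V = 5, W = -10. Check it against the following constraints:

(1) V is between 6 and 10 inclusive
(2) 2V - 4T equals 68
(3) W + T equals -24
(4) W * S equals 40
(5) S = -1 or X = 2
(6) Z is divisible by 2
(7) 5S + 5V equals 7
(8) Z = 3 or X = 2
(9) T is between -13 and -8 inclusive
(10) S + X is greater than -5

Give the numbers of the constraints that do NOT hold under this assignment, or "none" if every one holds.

(1) V = 5 is outside [6, 10] — does not hold.
(2) 2V - 4T = 2(5) - 4(-14) = 66, not 68 — does not hold.
(3) W + T = -10 + (-14) = -24 — holds.
(4) W * S = -10 * (-4) = 40 — holds.
(5) S = -4 ≠ -1, but X = 2 = 2 (second disjunct) — holds.
(6) 2 / 2 = 1, so 2 divides 2 — holds.
(7) 5S + 5V = 5(-4) + 5(5) = 5, not 7 — does not hold.
(8) Z = 2 ≠ 3, but X = 2 = 2 (second disjunct) — holds.
(9) T = -14 is outside [-13, -8] — does not hold.
(10) S + X = -4 + 2 = -2; -2 > -5 — holds.

No — constraints 1, 2, 7, and 9 are not satisfied.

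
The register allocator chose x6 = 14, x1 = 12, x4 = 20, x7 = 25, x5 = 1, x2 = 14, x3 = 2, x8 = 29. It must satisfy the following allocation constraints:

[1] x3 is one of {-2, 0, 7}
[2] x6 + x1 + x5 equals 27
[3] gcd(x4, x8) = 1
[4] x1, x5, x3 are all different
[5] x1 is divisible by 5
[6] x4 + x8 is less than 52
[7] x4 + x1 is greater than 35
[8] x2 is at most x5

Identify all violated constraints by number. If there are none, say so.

Constraints 1, 5, 7, and 8 do not hold.

[1] x3 = 2 is not in {-2, 0, 7} — violated.
[2] x6 + x1 + x5 = 14 + 12 + 1 = 27 — satisfied.
[3] gcd(20, 29) = 1 — satisfied.
[4] values 12, 1, 2 are pairwise distinct — satisfied.
[5] 12 = 5*2 + 2, so 5 does not divide 12 — violated.
[6] x4 + x8 = 20 + 29 = 49; 49 < 52 — satisfied.
[7] x4 + x1 = 20 + 12 = 32; 32 ≤ 35, bound 35 not met — violated.
[8] x2 = 14, x5 = 1; 14 > 1 (want ≤) — violated.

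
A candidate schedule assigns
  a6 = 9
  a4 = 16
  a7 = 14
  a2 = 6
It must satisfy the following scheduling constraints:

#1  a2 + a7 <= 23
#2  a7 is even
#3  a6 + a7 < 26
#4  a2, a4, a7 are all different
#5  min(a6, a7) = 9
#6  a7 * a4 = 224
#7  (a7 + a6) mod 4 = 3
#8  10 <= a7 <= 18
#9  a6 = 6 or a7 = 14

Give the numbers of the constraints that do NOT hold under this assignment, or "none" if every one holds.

All constraints are satisfied.

#1 a2 + a7 = 6 + 14 = 20; 20 ≤ 23 — satisfied.
#2 a7 = 14 is even — satisfied.
#3 a6 + a7 = 9 + 14 = 23; 23 < 26 — satisfied.
#4 values 6, 16, 14 are pairwise distinct — satisfied.
#5 min(9, 14) = 9 — satisfied.
#6 a7 * a4 = 14 * 16 = 224 — satisfied.
#7 a7 + a6 = 23; 23 mod 4 = 3 — satisfied.
#8 a7 = 14 lies in [10, 18] — satisfied.
#9 a6 = 9 ≠ 6, but a7 = 14 = 14 (second disjunct) — satisfied.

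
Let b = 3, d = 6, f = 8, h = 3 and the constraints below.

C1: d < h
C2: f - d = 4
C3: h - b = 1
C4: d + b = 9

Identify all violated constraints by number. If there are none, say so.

C1: d = 6, h = 3; 6 ≥ 3 (want <)  fails
C2: f - d = 8 - 6 = 2, not 4  fails
C3: h - b = 3 - 3 = 0, not 1  fails
C4: d + b = 6 + 3 = 9  holds

Constraints 1, 2, 3 do not hold.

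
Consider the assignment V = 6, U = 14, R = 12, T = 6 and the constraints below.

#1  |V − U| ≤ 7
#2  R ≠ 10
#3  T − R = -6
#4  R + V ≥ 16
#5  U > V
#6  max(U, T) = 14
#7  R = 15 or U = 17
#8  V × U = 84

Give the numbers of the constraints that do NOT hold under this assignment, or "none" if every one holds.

Violated: 1 and 7.

#1 |6 − 14| = 8; 8 > 7, exceeds bound 7 — violated.
#2 R = 12, and 12 ≠ 10 — satisfied.
#3 T − R = 6 − 12 = -6 — satisfied.
#4 R + V = 12 + 6 = 18; 18 ≥ 16 — satisfied.
#5 U = 14, V = 6; 14 > 6 — satisfied.
#6 max(14, 6) = 14 — satisfied.
#7 R = 12 ≠ 15 and U = 14 ≠ 17; both disjuncts false — violated.
#8 V × U = 6 × 14 = 84 — satisfied.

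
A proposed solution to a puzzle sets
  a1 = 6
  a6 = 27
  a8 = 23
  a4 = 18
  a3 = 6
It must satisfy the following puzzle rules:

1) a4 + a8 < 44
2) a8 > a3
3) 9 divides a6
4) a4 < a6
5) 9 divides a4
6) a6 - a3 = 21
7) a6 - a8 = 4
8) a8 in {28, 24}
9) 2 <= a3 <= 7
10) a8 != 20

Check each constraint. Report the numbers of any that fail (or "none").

No — constraint 8 is not satisfied.

1) a4 + a8 = 18 + 23 = 41; 41 < 44  OK
2) a8 = 23, a3 = 6; 23 > 6  OK
3) 27 / 9 = 3, so 9 divides 27  OK
4) a4 = 18, a6 = 27; 18 < 27  OK
5) 18 / 9 = 2, so 9 divides 18  OK
6) a6 - a3 = 27 - 6 = 21  OK
7) a6 - a8 = 27 - 23 = 4  OK
8) a8 = 23 is not in {28, 24}  FAIL
9) a3 = 6 lies in [2, 7]  OK
10) a8 = 23, and 23 ≠ 20  OK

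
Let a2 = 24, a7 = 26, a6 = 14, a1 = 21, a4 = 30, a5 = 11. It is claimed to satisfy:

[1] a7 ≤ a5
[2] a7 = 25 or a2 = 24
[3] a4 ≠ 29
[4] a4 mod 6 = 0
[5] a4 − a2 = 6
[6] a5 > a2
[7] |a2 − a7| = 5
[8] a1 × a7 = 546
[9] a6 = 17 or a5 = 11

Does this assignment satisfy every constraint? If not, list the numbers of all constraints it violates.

[1] a7 = 26, a5 = 11; 26 > 11 (want ≤) — violated.
[2] a7 = 26 ≠ 25, but a2 = 24 = 24 (second disjunct) — OK.
[3] a4 = 30, and 30 ≠ 29 — OK.
[4] 30 mod 6 = 0 — OK.
[5] a4 − a2 = 30 − 24 = 6 — OK.
[6] a5 = 11, a2 = 24; 11 ≤ 24 (want >) — violated.
[7] |24 − 26| = 2, not 5 — violated.
[8] a1 × a7 = 21 × 26 = 546 — OK.
[9] a6 = 14 ≠ 17, but a5 = 11 = 11 (second disjunct) — OK.

Violated: 1, 6, and 7.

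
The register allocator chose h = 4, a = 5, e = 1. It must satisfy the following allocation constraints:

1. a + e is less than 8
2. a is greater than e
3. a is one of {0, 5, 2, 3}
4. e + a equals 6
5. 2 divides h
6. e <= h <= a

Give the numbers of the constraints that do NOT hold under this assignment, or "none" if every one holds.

No violations.

1. a + e = 5 + 1 = 6; 6 < 8 — OK.
2. a = 5, e = 1; 5 > 1 — OK.
3. a = 5 is in {0, 5, 2, 3} — OK.
4. e + a = 1 + 5 = 6 — OK.
5. 4 / 2 = 2, so 2 divides 4 — OK.
6. values 1 <= 4 <= 5 — OK.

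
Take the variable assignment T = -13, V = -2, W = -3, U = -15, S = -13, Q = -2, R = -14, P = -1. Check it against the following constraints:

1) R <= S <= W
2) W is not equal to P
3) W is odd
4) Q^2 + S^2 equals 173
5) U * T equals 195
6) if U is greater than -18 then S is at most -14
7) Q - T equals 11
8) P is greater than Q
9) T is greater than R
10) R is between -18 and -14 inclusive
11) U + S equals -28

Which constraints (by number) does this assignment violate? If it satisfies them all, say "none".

1) values -14 <= -13 <= -3 — holds.
2) W = -3, P = -1; distinct — holds.
3) W = -3 is odd — holds.
4) Q^2 + S^2 = (-2)^2 + (-13)^2 = 4 + 169 = 173 — holds.
5) U * T = -15 * (-13) = 195 — holds.
6) U = -15 > -18, so we need S ≤ -14; but S = -13 > -14 — fails.
7) Q - T = -2 - (-13) = 11 — holds.
8) P = -1, Q = -2; -1 > -2 — holds.
9) T = -13, R = -14; -13 > -14 — holds.
10) R = -14 lies in [-18, -14] — holds.
11) U + S = -15 + (-13) = -28 — holds.

No — constraint 6 is not satisfied.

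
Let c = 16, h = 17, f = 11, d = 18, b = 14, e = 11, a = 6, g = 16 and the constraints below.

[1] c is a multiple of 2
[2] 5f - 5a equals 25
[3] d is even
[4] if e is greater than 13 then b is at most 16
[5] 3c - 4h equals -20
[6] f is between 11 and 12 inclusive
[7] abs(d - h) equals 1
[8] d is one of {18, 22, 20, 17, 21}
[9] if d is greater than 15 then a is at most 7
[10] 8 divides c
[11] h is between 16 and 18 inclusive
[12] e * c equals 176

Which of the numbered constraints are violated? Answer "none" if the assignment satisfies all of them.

No violations.

[1] 16 / 2 = 8, so 2 divides 16 — holds.
[2] 5f - 5a = 5(11) - 5(6) = 25 — holds.
[3] d = 18 is even — holds.
[4] e = 11, not > 13; antecedent false, conditional vacuously true — holds.
[5] 3c - 4h = 3(16) - 4(17) = -20 — holds.
[6] f = 11 lies in [11, 12] — holds.
[7] abs(18 - 17) = 1 — holds.
[8] d = 18 is in {18, 22, 20, 17, 21} — holds.
[9] d = 18 > 15, so we need a ≤ 7; a = 6 ≤ 7 — holds.
[10] 16 / 8 = 2, so 8 divides 16 — holds.
[11] h = 17 lies in [16, 18] — holds.
[12] e * c = 11 * 16 = 176 — holds.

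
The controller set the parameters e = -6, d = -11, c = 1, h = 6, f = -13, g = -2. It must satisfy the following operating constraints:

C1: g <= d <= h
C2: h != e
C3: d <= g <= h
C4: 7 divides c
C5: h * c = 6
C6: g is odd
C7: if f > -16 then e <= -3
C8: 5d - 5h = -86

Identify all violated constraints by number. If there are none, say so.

The assignment fails constraints 1, 4, 6, and 8.

C1: values -2, -11, 6; g = -2 is not <= d = -11  no
C2: h = 6, e = -6; distinct  yes
C3: values -11 <= -2 <= 6  yes
C4: 1 = 7*0 + 1, so 7 does not divide 1  no
C5: h * c = 6 * 1 = 6  yes
C6: g = -2 is even  no
C7: f = -13 > -16, so we need e ≤ -3; e = -6 ≤ -3  yes
C8: 5d - 5h = 5(-11) - 5(6) = -85, not -86  no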